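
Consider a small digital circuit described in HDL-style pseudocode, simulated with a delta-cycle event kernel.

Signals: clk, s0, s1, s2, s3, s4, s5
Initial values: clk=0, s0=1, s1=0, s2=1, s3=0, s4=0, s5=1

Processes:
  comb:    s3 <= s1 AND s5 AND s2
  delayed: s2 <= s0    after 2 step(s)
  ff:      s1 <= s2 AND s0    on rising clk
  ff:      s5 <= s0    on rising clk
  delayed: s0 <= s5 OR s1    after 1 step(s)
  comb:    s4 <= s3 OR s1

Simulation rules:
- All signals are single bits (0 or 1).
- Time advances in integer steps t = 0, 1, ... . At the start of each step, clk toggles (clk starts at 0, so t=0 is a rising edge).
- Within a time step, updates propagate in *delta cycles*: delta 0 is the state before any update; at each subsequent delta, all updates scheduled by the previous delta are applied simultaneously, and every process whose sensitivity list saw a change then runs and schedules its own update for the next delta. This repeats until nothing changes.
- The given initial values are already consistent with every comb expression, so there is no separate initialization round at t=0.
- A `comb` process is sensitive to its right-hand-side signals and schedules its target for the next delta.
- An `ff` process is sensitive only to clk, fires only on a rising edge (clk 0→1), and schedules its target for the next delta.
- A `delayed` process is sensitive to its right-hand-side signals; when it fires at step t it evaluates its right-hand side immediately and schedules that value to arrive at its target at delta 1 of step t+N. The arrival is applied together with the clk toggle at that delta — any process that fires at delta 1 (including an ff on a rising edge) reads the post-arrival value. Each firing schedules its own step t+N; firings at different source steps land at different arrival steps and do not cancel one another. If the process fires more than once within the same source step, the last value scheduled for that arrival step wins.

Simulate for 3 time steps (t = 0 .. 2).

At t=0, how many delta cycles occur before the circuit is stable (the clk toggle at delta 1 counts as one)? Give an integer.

3

t0.Δ0 s3=0 s5=1 s1=0 s4=0 s0=1 s2=1 clk=0
t0.Δ1 s3=0 s5=1 s1=0 s4=0 s0=1 s2=1 clk=1
t0.Δ2 s3=0 s5=1 s1=1 s4=0 s0=1 s2=1 clk=1
t0.Δ3 s3=1 s5=1 s1=1 s4=1 s0=1 s2=1 clk=1
t1.Δ0 s3=1 s5=1 s1=1 s4=1 s0=1 s2=1 clk=1
t1.Δ1 s3=1 s5=1 s1=1 s4=1 s0=1 s2=1 clk=0
t2.Δ0 s3=1 s5=1 s1=1 s4=1 s0=1 s2=1 clk=0
t2.Δ1 s3=1 s5=1 s1=1 s4=1 s0=1 s2=1 clk=1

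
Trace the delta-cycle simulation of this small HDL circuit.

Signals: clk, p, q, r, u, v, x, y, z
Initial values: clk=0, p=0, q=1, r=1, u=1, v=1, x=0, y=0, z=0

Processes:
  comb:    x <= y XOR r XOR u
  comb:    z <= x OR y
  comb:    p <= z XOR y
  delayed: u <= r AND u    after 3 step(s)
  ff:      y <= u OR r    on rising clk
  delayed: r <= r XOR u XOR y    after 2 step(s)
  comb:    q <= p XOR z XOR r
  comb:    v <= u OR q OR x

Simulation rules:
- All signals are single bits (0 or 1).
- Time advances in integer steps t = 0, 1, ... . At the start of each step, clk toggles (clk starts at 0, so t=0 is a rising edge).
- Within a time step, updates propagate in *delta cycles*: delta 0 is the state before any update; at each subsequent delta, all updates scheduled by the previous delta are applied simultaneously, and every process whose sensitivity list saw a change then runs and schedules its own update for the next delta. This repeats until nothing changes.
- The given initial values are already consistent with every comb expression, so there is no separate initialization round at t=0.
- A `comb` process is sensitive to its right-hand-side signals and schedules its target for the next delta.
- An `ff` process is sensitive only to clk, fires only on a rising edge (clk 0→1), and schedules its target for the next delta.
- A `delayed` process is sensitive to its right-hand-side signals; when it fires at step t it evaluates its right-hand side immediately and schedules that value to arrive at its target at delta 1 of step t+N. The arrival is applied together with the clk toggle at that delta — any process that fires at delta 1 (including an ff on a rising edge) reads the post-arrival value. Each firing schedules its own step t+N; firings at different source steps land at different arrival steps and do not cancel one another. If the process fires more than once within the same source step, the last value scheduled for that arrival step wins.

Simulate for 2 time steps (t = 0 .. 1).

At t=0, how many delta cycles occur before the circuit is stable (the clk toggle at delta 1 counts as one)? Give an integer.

5

t0.Δ0 z=0 r=1 p=0 y=0 clk=0 q=1 v=1 u=1 x=0
t0.Δ1 z=0 r=1 p=0 y=0 clk=1 q=1 v=1 u=1 x=0
t0.Δ2 z=0 r=1 p=0 y=1 clk=1 q=1 v=1 u=1 x=0
t0.Δ3 z=1 r=1 p=1 y=1 clk=1 q=1 v=1 u=1 x=1
t0.Δ4 z=1 r=1 p=0 y=1 clk=1 q=1 v=1 u=1 x=1
t0.Δ5 z=1 r=1 p=0 y=1 clk=1 q=0 v=1 u=1 x=1
t1.Δ0 z=1 r=1 p=0 y=1 clk=1 q=0 v=1 u=1 x=1
t1.Δ1 z=1 r=1 p=0 y=1 clk=0 q=0 v=1 u=1 x=1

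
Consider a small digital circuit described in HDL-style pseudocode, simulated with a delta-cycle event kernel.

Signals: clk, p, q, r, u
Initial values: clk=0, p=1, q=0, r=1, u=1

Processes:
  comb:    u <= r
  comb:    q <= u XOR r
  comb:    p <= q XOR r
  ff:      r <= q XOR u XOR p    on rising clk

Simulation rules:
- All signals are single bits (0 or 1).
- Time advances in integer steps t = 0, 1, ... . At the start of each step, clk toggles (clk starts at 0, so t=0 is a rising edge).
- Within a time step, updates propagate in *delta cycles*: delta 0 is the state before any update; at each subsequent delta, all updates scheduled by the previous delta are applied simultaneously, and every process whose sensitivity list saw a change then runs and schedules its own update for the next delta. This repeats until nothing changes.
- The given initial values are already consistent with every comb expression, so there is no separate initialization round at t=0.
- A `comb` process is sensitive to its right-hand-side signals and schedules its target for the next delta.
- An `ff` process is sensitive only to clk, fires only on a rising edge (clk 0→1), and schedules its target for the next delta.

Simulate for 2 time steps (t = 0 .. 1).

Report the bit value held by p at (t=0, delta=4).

1

t0.Δ0 r=1 p=1 q=0 clk=0 u=1
t0.Δ1 r=1 p=1 q=0 clk=1 u=1
t0.Δ2 r=0 p=1 q=0 clk=1 u=1
t0.Δ3 r=0 p=0 q=1 clk=1 u=0
t0.Δ4 r=0 p=1 q=0 clk=1 u=0
t0.Δ5 r=0 p=0 q=0 clk=1 u=0
t1.Δ0 r=0 p=0 q=0 clk=1 u=0
t1.Δ1 r=0 p=0 q=0 clk=0 u=0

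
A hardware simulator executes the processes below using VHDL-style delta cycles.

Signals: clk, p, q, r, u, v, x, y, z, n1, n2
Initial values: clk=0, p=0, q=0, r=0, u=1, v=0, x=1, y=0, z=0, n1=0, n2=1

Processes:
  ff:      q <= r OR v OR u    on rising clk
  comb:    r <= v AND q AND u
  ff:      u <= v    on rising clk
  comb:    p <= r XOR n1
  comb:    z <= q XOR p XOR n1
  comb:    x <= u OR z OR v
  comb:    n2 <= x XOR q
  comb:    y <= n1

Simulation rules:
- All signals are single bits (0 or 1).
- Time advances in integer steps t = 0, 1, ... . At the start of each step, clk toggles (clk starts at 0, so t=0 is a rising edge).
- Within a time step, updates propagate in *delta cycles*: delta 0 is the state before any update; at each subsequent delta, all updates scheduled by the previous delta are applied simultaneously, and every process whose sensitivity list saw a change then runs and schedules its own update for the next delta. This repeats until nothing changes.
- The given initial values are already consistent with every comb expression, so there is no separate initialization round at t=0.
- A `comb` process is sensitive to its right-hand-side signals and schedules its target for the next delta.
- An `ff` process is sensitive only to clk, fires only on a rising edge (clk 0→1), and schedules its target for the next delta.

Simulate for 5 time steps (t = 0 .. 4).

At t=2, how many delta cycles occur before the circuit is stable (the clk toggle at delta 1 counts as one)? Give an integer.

t0.Δ0 clk=0 x=1 n1=0 y=0 p=0 n2=1 r=0 u=1 z=0 q=0 v=0
t0.Δ1 clk=1 x=1 n1=0 y=0 p=0 n2=1 r=0 u=1 z=0 q=0 v=0
t0.Δ2 clk=1 x=1 n1=0 y=0 p=0 n2=1 r=0 u=0 z=0 q=1 v=0
t0.Δ3 clk=1 x=0 n1=0 y=0 p=0 n2=0 r=0 u=0 z=1 q=1 v=0
t0.Δ4 clk=1 x=1 n1=0 y=0 p=0 n2=1 r=0 u=0 z=1 q=1 v=0
t0.Δ5 clk=1 x=1 n1=0 y=0 p=0 n2=0 r=0 u=0 z=1 q=1 v=0
t1.Δ0 clk=1 x=1 n1=0 y=0 p=0 n2=0 r=0 u=0 z=1 q=1 v=0
t1.Δ1 clk=0 x=1 n1=0 y=0 p=0 n2=0 r=0 u=0 z=1 q=1 v=0
t2.Δ0 clk=0 x=1 n1=0 y=0 p=0 n2=0 r=0 u=0 z=1 q=1 v=0
t2.Δ1 clk=1 x=1 n1=0 y=0 p=0 n2=0 r=0 u=0 z=1 q=1 v=0
t2.Δ2 clk=1 x=1 n1=0 y=0 p=0 n2=0 r=0 u=0 z=1 q=0 v=0
t2.Δ3 clk=1 x=1 n1=0 y=0 p=0 n2=1 r=0 u=0 z=0 q=0 v=0
t2.Δ4 clk=1 x=0 n1=0 y=0 p=0 n2=1 r=0 u=0 z=0 q=0 v=0
t2.Δ5 clk=1 x=0 n1=0 y=0 p=0 n2=0 r=0 u=0 z=0 q=0 v=0
t3.Δ0 clk=1 x=0 n1=0 y=0 p=0 n2=0 r=0 u=0 z=0 q=0 v=0
t3.Δ1 clk=0 x=0 n1=0 y=0 p=0 n2=0 r=0 u=0 z=0 q=0 v=0
t4.Δ0 clk=0 x=0 n1=0 y=0 p=0 n2=0 r=0 u=0 z=0 q=0 v=0
t4.Δ1 clk=1 x=0 n1=0 y=0 p=0 n2=0 r=0 u=0 z=0 q=0 v=0

5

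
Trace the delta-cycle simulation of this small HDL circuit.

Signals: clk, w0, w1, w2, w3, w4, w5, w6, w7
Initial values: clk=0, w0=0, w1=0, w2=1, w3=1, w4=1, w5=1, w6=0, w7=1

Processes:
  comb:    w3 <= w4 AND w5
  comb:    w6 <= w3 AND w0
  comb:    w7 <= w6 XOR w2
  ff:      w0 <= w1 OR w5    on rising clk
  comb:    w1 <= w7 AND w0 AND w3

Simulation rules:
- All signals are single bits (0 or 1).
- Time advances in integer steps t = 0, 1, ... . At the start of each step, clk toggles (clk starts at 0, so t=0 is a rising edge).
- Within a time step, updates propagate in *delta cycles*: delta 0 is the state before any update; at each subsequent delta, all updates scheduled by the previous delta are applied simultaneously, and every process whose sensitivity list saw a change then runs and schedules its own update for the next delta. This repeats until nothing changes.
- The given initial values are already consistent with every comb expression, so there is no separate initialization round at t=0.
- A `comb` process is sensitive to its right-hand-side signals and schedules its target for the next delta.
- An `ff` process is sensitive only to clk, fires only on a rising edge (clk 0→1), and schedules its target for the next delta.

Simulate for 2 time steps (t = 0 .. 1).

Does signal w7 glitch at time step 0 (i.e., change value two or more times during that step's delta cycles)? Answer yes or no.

t=0 Δ0: w7=1 w0=0 w2=1 w6=0 w5=1 w1=0 clk=0 w4=1 w3=1
  Δ1: clk:0→1
  Δ2: w0:0→1
  Δ3: w6:0→1, w1:0→1
  Δ4: w7:1→0
  Δ5: w1:1→0
  (5Δ to stable)
t=1 Δ0: w7=0 w0=1 w2=1 w6=1 w5=1 w1=0 clk=1 w4=1 w3=1
  Δ1: clk:1→0
  (1Δ to stable)

no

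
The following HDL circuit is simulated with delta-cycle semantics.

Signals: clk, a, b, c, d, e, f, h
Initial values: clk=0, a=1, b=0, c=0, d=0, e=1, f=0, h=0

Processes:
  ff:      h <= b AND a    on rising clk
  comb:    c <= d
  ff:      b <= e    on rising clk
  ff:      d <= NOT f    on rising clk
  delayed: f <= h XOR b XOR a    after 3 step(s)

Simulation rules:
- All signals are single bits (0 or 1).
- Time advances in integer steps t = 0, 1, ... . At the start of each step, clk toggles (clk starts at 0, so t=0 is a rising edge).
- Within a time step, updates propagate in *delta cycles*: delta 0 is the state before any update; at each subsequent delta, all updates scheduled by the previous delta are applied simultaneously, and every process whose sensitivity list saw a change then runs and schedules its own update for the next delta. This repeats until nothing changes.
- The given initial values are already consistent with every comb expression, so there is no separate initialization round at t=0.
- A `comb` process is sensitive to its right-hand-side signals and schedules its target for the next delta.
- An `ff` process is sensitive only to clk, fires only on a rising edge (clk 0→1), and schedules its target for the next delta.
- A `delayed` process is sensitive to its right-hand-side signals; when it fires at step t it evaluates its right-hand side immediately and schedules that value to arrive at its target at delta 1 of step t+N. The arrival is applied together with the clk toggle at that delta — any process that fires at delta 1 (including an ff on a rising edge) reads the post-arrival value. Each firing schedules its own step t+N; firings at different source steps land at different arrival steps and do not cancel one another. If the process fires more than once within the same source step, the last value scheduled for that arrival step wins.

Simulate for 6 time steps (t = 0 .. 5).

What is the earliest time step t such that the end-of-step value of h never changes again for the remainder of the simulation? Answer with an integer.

t0.Δ0 clk=0 c=0 a=1 e=1 h=0 d=0 b=0 f=0
t0.Δ1 clk=1 c=0 a=1 e=1 h=0 d=0 b=0 f=0
t0.Δ2 clk=1 c=0 a=1 e=1 h=0 d=1 b=1 f=0
t0.Δ3 clk=1 c=1 a=1 e=1 h=0 d=1 b=1 f=0
t1.Δ0 clk=1 c=1 a=1 e=1 h=0 d=1 b=1 f=0
t1.Δ1 clk=0 c=1 a=1 e=1 h=0 d=1 b=1 f=0
t2.Δ0 clk=0 c=1 a=1 e=1 h=0 d=1 b=1 f=0
t2.Δ1 clk=1 c=1 a=1 e=1 h=0 d=1 b=1 f=0
t2.Δ2 clk=1 c=1 a=1 e=1 h=1 d=1 b=1 f=0
t3.Δ0 clk=1 c=1 a=1 e=1 h=1 d=1 b=1 f=0
t3.Δ1 clk=0 c=1 a=1 e=1 h=1 d=1 b=1 f=0
t4.Δ0 clk=0 c=1 a=1 e=1 h=1 d=1 b=1 f=0
t4.Δ1 clk=1 c=1 a=1 e=1 h=1 d=1 b=1 f=0
t5.Δ0 clk=1 c=1 a=1 e=1 h=1 d=1 b=1 f=0
t5.Δ1 clk=0 c=1 a=1 e=1 h=1 d=1 b=1 f=1

2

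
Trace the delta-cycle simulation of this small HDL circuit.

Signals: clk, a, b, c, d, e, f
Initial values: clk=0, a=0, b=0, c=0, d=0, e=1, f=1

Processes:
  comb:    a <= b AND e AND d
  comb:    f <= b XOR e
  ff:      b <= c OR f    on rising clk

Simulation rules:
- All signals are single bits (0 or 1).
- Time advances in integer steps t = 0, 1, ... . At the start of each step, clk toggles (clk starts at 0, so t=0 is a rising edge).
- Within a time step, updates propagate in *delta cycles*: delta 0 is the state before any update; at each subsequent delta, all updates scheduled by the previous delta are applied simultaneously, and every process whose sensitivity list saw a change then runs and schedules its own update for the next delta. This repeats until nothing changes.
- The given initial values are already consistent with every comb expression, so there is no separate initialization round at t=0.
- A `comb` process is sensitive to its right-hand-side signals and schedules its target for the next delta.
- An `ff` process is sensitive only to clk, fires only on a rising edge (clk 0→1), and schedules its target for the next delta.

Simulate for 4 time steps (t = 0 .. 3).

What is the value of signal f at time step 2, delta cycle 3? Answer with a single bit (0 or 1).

t0.Δ0 c=0 f=1 e=1 b=0 a=0 d=0 clk=0
t0.Δ1 c=0 f=1 e=1 b=0 a=0 d=0 clk=1
t0.Δ2 c=0 f=1 e=1 b=1 a=0 d=0 clk=1
t0.Δ3 c=0 f=0 e=1 b=1 a=0 d=0 clk=1
t1.Δ0 c=0 f=0 e=1 b=1 a=0 d=0 clk=1
t1.Δ1 c=0 f=0 e=1 b=1 a=0 d=0 clk=0
t2.Δ0 c=0 f=0 e=1 b=1 a=0 d=0 clk=0
t2.Δ1 c=0 f=0 e=1 b=1 a=0 d=0 clk=1
t2.Δ2 c=0 f=0 e=1 b=0 a=0 d=0 clk=1
t2.Δ3 c=0 f=1 e=1 b=0 a=0 d=0 clk=1
t3.Δ0 c=0 f=1 e=1 b=0 a=0 d=0 clk=1
t3.Δ1 c=0 f=1 e=1 b=0 a=0 d=0 clk=0

1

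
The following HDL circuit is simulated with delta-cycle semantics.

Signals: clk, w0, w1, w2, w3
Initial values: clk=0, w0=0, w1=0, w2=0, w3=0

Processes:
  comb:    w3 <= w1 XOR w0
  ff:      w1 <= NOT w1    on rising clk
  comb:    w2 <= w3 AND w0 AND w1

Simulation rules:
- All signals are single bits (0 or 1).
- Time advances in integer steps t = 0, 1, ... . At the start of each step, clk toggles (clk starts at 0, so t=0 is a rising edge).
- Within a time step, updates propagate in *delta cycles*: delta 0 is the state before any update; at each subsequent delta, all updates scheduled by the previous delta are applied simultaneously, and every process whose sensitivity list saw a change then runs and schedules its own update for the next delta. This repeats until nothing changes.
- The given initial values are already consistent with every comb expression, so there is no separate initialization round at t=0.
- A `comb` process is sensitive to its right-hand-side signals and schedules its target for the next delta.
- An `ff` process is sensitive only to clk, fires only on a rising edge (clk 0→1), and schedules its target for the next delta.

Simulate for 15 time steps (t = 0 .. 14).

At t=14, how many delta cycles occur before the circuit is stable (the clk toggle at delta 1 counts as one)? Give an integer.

[bits: w0,w1,w3,clk,w2]
t=0: Δ0=00000 Δ1=00010 Δ2=01010 Δ3=01110 | 3Δ
t=1: Δ0=01110 Δ1=01100 | 1Δ
t=2: Δ0=01100 Δ1=01110 Δ2=00110 Δ3=00010 | 3Δ
t=3: Δ0=00010 Δ1=00000 | 1Δ
t=4: Δ0=00000 Δ1=00010 Δ2=01010 Δ3=01110 | 3Δ
t=5: Δ0=01110 Δ1=01100 | 1Δ
t=6: Δ0=01100 Δ1=01110 Δ2=00110 Δ3=00010 | 3Δ
t=7: Δ0=00010 Δ1=00000 | 1Δ
t=8: Δ0=00000 Δ1=00010 Δ2=01010 Δ3=01110 | 3Δ
t=9: Δ0=01110 Δ1=01100 | 1Δ
t=10: Δ0=01100 Δ1=01110 Δ2=00110 Δ3=00010 | 3Δ
t=11: Δ0=00010 Δ1=00000 | 1Δ
t=12: Δ0=00000 Δ1=00010 Δ2=01010 Δ3=01110 | 3Δ
t=13: Δ0=01110 Δ1=01100 | 1Δ
t=14: Δ0=01100 Δ1=01110 Δ2=00110 Δ3=00010 | 3Δ

3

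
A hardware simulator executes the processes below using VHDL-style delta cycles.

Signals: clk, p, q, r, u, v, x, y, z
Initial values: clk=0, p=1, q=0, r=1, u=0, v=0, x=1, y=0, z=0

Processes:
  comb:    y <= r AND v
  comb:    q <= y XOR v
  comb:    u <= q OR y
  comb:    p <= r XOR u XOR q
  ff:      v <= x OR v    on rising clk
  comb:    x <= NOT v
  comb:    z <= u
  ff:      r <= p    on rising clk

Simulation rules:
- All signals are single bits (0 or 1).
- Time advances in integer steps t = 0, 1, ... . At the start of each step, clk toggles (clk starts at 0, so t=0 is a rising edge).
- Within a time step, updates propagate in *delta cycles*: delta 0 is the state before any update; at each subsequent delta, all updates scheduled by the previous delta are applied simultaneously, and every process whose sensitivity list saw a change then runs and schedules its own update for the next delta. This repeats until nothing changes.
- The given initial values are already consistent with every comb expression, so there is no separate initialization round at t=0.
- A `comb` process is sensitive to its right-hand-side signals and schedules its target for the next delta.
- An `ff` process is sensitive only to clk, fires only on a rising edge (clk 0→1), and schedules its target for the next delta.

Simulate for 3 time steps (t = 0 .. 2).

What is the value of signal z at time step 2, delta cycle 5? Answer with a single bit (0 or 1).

t0.Δ0 p=1 z=0 v=0 clk=0 q=0 x=1 u=0 y=0 r=1
t0.Δ1 p=1 z=0 v=0 clk=1 q=0 x=1 u=0 y=0 r=1
t0.Δ2 p=1 z=0 v=1 clk=1 q=0 x=1 u=0 y=0 r=1
t0.Δ3 p=1 z=0 v=1 clk=1 q=1 x=0 u=0 y=1 r=1
t0.Δ4 p=0 z=0 v=1 clk=1 q=0 x=0 u=1 y=1 r=1
t0.Δ5 p=0 z=1 v=1 clk=1 q=0 x=0 u=1 y=1 r=1
t1.Δ0 p=0 z=1 v=1 clk=1 q=0 x=0 u=1 y=1 r=1
t1.Δ1 p=0 z=1 v=1 clk=0 q=0 x=0 u=1 y=1 r=1
t2.Δ0 p=0 z=1 v=1 clk=0 q=0 x=0 u=1 y=1 r=1
t2.Δ1 p=0 z=1 v=1 clk=1 q=0 x=0 u=1 y=1 r=1
t2.Δ2 p=0 z=1 v=1 clk=1 q=0 x=0 u=1 y=1 r=0
t2.Δ3 p=1 z=1 v=1 clk=1 q=0 x=0 u=1 y=0 r=0
t2.Δ4 p=1 z=1 v=1 clk=1 q=1 x=0 u=0 y=0 r=0
t2.Δ5 p=1 z=0 v=1 clk=1 q=1 x=0 u=1 y=0 r=0
t2.Δ6 p=0 z=1 v=1 clk=1 q=1 x=0 u=1 y=0 r=0

0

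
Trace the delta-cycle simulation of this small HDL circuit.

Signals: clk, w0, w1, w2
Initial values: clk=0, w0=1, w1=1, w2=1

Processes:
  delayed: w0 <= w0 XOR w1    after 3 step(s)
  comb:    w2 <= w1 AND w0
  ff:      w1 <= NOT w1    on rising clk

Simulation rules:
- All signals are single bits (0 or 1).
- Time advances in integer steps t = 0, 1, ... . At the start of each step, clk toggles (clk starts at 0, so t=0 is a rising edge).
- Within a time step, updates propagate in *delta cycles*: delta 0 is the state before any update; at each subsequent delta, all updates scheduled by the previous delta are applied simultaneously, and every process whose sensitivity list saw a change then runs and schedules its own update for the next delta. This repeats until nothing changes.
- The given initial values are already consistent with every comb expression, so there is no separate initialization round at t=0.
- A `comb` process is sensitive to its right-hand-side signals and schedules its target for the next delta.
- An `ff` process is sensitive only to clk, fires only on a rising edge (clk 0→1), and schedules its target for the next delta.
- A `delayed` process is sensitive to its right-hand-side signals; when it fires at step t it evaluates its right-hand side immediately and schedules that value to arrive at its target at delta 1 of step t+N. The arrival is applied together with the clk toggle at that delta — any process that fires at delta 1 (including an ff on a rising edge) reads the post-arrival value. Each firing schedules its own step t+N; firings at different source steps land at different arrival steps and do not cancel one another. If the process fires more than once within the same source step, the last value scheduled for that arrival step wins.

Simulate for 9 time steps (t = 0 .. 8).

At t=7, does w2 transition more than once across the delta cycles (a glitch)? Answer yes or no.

no

[bits: w2,clk,w0,w1]
t=0: Δ0=1011 Δ1=1111 Δ2=1110 Δ3=0110 | 3Δ
t=1: Δ0=0110 Δ1=0010 | 1Δ
t=2: Δ0=0010 Δ1=0110 Δ2=0111 Δ3=1111 | 3Δ
t=3: Δ0=1111 Δ1=1011 | 1Δ
t=4: Δ0=1011 Δ1=1111 Δ2=1110 Δ3=0110 | 3Δ
t=5: Δ0=0110 Δ1=0000 | 1Δ
t=6: Δ0=0000 Δ1=0100 Δ2=0101 | 2Δ
t=7: Δ0=0101 Δ1=0011 Δ2=1011 | 2Δ
t=8: Δ0=1011 Δ1=1101 Δ2=0100 | 2Δ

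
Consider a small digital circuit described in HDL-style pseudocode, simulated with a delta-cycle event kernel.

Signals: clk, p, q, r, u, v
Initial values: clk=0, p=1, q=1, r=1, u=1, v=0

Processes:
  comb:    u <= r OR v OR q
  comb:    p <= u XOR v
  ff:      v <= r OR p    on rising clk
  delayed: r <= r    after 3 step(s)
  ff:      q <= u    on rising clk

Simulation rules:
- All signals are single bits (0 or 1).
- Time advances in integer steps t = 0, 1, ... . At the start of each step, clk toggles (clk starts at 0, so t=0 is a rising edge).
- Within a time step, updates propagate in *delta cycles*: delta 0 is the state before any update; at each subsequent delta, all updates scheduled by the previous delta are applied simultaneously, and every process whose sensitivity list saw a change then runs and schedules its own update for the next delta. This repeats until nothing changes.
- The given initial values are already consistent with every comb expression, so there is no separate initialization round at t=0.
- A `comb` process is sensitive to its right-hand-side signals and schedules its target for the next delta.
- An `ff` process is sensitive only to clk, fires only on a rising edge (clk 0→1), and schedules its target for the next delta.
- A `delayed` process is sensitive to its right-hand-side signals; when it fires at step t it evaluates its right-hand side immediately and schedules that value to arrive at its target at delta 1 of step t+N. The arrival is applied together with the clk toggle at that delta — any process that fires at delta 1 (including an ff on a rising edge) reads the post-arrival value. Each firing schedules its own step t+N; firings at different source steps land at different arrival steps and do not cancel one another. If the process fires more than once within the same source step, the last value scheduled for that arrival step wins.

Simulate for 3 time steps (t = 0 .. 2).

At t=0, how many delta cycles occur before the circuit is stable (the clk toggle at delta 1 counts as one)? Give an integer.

3

[bits: r,u,v,clk,p,q]
t=0: Δ0=110011 Δ1=110111 Δ2=111111 Δ3=111101 | 3Δ
t=1: Δ0=111101 Δ1=111001 | 1Δ
t=2: Δ0=111001 Δ1=111101 | 1Δ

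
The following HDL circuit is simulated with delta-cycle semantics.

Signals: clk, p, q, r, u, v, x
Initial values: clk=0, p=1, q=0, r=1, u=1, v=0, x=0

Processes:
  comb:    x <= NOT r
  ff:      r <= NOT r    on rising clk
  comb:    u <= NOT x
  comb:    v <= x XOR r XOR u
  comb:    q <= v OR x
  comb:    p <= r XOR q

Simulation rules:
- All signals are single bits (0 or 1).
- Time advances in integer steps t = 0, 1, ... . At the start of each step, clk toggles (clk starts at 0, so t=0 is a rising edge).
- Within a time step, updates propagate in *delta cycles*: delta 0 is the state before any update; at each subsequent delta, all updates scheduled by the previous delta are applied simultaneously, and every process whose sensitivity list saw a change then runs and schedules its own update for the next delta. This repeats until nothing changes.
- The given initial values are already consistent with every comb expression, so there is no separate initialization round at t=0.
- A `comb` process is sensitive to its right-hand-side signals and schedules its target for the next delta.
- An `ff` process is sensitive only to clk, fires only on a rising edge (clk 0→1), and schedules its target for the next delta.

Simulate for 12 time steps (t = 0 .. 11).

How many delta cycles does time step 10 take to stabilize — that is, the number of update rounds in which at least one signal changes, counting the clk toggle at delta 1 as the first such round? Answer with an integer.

t=0 Δ0: q=0 r=1 x=0 p=1 u=1 clk=0 v=0
  Δ1: clk:0→1
  Δ2: r:1→0
  Δ3: x:0→1, p:1→0, v:0→1
  Δ4: q:0→1, u:1→0, v:1→0
  Δ5: p:0→1, v:0→1
  (5Δ to stable)
t=1 Δ0: q=1 r=0 x=1 p=1 u=0 clk=1 v=1
  Δ1: clk:1→0
  (1Δ to stable)
t=2 Δ0: q=1 r=0 x=1 p=1 u=0 clk=0 v=1
  Δ1: clk:0→1
  Δ2: r:0→1
  Δ3: x:1→0, p:1→0, v:1→0
  Δ4: q:1→0, u:0→1, v:0→1
  Δ5: q:0→1, p:0→1, v:1→0
  Δ6: q:1→0, p:1→0
  Δ7: p:0→1
  (7Δ to stable)
t=3 Δ0: q=0 r=1 x=0 p=1 u=1 clk=1 v=0
  Δ1: clk:1→0
  (1Δ to stable)
t=4 Δ0: q=0 r=1 x=0 p=1 u=1 clk=0 v=0
  Δ1: clk:0→1
  Δ2: r:1→0
  Δ3: x:0→1, p:1→0, v:0→1
  Δ4: q:0→1, u:1→0, v:1→0
  Δ5: p:0→1, v:0→1
  (5Δ to stable)
t=5 Δ0: q=1 r=0 x=1 p=1 u=0 clk=1 v=1
  Δ1: clk:1→0
  (1Δ to stable)
t=6 Δ0: q=1 r=0 x=1 p=1 u=0 clk=0 v=1
  Δ1: clk:0→1
  Δ2: r:0→1
  Δ3: x:1→0, p:1→0, v:1→0
  Δ4: q:1→0, u:0→1, v:0→1
  Δ5: q:0→1, p:0→1, v:1→0
  Δ6: q:1→0, p:1→0
  Δ7: p:0→1
  (7Δ to stable)
t=7 Δ0: q=0 r=1 x=0 p=1 u=1 clk=1 v=0
  Δ1: clk:1→0
  (1Δ to stable)
t=8 Δ0: q=0 r=1 x=0 p=1 u=1 clk=0 v=0
  Δ1: clk:0→1
  Δ2: r:1→0
  Δ3: x:0→1, p:1→0, v:0→1
  Δ4: q:0→1, u:1→0, v:1→0
  Δ5: p:0→1, v:0→1
  (5Δ to stable)
t=9 Δ0: q=1 r=0 x=1 p=1 u=0 clk=1 v=1
  Δ1: clk:1→0
  (1Δ to stable)
t=10 Δ0: q=1 r=0 x=1 p=1 u=0 clk=0 v=1
  Δ1: clk:0→1
  Δ2: r:0→1
  Δ3: x:1→0, p:1→0, v:1→0
  Δ4: q:1→0, u:0→1, v:0→1
  Δ5: q:0→1, p:0→1, v:1→0
  Δ6: q:1→0, p:1→0
  Δ7: p:0→1
  (7Δ to stable)
t=11 Δ0: q=0 r=1 x=0 p=1 u=1 clk=1 v=0
  Δ1: clk:1→0
  (1Δ to stable)

7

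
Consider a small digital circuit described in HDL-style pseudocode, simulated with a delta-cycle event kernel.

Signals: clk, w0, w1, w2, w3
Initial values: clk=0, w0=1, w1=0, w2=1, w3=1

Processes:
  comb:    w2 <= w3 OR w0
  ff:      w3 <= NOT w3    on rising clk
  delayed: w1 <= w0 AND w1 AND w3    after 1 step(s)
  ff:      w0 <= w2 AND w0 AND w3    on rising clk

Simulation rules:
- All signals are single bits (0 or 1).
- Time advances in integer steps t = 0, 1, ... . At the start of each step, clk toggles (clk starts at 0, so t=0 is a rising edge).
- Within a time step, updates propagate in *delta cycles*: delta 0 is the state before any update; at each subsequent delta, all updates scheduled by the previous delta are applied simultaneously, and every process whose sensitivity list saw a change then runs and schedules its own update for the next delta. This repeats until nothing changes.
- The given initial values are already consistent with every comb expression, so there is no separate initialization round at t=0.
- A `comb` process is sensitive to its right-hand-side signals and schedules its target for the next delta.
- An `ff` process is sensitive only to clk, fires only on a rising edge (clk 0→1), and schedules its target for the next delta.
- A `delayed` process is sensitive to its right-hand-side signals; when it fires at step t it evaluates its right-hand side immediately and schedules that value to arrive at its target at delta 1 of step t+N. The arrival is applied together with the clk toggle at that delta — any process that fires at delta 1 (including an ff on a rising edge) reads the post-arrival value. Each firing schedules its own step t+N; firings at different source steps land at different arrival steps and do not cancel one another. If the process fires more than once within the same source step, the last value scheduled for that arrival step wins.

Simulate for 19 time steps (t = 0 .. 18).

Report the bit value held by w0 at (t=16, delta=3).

[bits: w0,w3,w1,w2,clk]
t=0: Δ0=11010 Δ1=11011 Δ2=10011 | 2Δ
t=1: Δ0=10011 Δ1=10010 | 1Δ
t=2: Δ0=10010 Δ1=10011 Δ2=01011 | 2Δ
t=3: Δ0=01011 Δ1=01010 | 1Δ
t=4: Δ0=01010 Δ1=01011 Δ2=00011 Δ3=00001 | 3Δ
t=5: Δ0=00001 Δ1=00000 | 1Δ
t=6: Δ0=00000 Δ1=00001 Δ2=01001 Δ3=01011 | 3Δ
t=7: Δ0=01011 Δ1=01010 | 1Δ
t=8: Δ0=01010 Δ1=01011 Δ2=00011 Δ3=00001 | 3Δ
t=9: Δ0=00001 Δ1=00000 | 1Δ
t=10: Δ0=00000 Δ1=00001 Δ2=01001 Δ3=01011 | 3Δ
t=11: Δ0=01011 Δ1=01010 | 1Δ
t=12: Δ0=01010 Δ1=01011 Δ2=00011 Δ3=00001 | 3Δ
t=13: Δ0=00001 Δ1=00000 | 1Δ
t=14: Δ0=00000 Δ1=00001 Δ2=01001 Δ3=01011 | 3Δ
t=15: Δ0=01011 Δ1=01010 | 1Δ
t=16: Δ0=01010 Δ1=01011 Δ2=00011 Δ3=00001 | 3Δ
t=17: Δ0=00001 Δ1=00000 | 1Δ
t=18: Δ0=00000 Δ1=00001 Δ2=01001 Δ3=01011 | 3Δ

0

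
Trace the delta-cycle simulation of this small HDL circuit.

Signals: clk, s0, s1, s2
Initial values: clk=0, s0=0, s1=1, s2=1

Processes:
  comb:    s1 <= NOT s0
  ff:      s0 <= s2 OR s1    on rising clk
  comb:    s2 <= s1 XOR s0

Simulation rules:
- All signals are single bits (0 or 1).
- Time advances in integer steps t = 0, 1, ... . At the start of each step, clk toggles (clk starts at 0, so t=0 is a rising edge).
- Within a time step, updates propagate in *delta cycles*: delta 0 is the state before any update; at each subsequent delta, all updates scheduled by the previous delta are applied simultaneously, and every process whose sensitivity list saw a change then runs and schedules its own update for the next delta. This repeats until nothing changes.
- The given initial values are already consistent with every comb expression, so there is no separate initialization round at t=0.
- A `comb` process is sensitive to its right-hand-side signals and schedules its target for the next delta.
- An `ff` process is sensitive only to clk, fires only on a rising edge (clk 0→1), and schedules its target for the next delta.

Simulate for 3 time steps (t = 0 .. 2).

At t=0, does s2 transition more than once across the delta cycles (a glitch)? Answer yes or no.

[bits: s2,clk,s1,s0]
t=0: Δ0=1010 Δ1=1110 Δ2=1111 Δ3=0101 Δ4=1101 | 4Δ
t=1: Δ0=1101 Δ1=1001 | 1Δ
t=2: Δ0=1001 Δ1=1101 | 1Δ

yes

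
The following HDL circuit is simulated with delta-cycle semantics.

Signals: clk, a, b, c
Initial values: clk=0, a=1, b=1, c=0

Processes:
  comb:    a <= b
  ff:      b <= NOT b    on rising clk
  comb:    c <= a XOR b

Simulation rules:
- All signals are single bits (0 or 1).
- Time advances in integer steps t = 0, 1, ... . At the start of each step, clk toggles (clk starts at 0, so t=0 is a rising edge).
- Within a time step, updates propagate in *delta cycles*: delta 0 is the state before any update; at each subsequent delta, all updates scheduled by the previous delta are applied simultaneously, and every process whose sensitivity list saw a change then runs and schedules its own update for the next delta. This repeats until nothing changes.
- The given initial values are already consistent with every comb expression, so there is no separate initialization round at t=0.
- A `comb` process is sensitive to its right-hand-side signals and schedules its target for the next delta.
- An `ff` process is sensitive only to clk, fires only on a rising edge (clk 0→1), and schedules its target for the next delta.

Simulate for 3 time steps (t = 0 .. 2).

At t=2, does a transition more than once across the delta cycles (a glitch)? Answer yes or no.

t0.Δ0 clk=0 a=1 c=0 b=1
t0.Δ1 clk=1 a=1 c=0 b=1
t0.Δ2 clk=1 a=1 c=0 b=0
t0.Δ3 clk=1 a=0 c=1 b=0
t0.Δ4 clk=1 a=0 c=0 b=0
t1.Δ0 clk=1 a=0 c=0 b=0
t1.Δ1 clk=0 a=0 c=0 b=0
t2.Δ0 clk=0 a=0 c=0 b=0
t2.Δ1 clk=1 a=0 c=0 b=0
t2.Δ2 clk=1 a=0 c=0 b=1
t2.Δ3 clk=1 a=1 c=1 b=1
t2.Δ4 clk=1 a=1 c=0 b=1

no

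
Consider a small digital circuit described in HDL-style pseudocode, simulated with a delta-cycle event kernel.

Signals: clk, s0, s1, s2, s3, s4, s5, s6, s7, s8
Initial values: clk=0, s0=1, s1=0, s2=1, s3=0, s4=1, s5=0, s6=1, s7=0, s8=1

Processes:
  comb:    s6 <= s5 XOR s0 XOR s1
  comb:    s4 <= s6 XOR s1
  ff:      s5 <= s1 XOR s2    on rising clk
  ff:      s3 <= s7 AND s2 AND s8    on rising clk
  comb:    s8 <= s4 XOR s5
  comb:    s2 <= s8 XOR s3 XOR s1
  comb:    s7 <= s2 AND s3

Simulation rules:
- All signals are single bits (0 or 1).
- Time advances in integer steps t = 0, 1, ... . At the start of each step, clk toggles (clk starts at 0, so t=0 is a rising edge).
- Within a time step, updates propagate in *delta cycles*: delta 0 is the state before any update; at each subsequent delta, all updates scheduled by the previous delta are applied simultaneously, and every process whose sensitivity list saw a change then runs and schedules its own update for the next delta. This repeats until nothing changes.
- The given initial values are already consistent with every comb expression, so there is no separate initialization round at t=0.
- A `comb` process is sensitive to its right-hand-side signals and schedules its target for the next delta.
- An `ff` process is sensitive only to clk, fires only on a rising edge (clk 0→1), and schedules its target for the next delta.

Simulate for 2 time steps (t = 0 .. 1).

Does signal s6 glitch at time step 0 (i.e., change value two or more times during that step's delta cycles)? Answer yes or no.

t0.Δ0 s7=0 s4=1 clk=0 s1=0 s0=1 s2=1 s5=0 s3=0 s8=1 s6=1
t0.Δ1 s7=0 s4=1 clk=1 s1=0 s0=1 s2=1 s5=0 s3=0 s8=1 s6=1
t0.Δ2 s7=0 s4=1 clk=1 s1=0 s0=1 s2=1 s5=1 s3=0 s8=1 s6=1
t0.Δ3 s7=0 s4=1 clk=1 s1=0 s0=1 s2=1 s5=1 s3=0 s8=0 s6=0
t0.Δ4 s7=0 s4=0 clk=1 s1=0 s0=1 s2=0 s5=1 s3=0 s8=0 s6=0
t0.Δ5 s7=0 s4=0 clk=1 s1=0 s0=1 s2=0 s5=1 s3=0 s8=1 s6=0
t0.Δ6 s7=0 s4=0 clk=1 s1=0 s0=1 s2=1 s5=1 s3=0 s8=1 s6=0
t1.Δ0 s7=0 s4=0 clk=1 s1=0 s0=1 s2=1 s5=1 s3=0 s8=1 s6=0
t1.Δ1 s7=0 s4=0 clk=0 s1=0 s0=1 s2=1 s5=1 s3=0 s8=1 s6=0

no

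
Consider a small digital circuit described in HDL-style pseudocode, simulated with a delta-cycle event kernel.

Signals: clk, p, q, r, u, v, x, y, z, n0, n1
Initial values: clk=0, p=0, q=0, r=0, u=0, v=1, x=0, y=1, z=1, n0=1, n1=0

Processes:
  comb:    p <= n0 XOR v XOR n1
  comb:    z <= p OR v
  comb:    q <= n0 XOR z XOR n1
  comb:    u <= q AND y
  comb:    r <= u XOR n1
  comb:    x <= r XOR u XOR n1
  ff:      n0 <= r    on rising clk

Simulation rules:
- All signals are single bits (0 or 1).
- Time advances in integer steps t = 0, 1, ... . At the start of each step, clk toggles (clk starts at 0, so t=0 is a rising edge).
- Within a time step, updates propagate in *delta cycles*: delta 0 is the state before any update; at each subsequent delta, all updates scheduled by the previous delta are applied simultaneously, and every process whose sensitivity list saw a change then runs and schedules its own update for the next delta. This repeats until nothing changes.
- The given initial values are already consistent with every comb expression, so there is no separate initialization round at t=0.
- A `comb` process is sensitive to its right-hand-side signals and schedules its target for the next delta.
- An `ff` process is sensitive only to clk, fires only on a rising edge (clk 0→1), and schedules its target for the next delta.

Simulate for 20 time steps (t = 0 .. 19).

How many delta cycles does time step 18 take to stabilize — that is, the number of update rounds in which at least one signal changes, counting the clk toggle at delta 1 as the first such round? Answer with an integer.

6

t0.Δ0 u=0 p=0 clk=0 z=1 y=1 v=1 q=0 r=0 n1=0 x=0 n0=1
t0.Δ1 u=0 p=0 clk=1 z=1 y=1 v=1 q=0 r=0 n1=0 x=0 n0=1
t0.Δ2 u=0 p=0 clk=1 z=1 y=1 v=1 q=0 r=0 n1=0 x=0 n0=0
t0.Δ3 u=0 p=1 clk=1 z=1 y=1 v=1 q=1 r=0 n1=0 x=0 n0=0
t0.Δ4 u=1 p=1 clk=1 z=1 y=1 v=1 q=1 r=0 n1=0 x=0 n0=0
t0.Δ5 u=1 p=1 clk=1 z=1 y=1 v=1 q=1 r=1 n1=0 x=1 n0=0
t0.Δ6 u=1 p=1 clk=1 z=1 y=1 v=1 q=1 r=1 n1=0 x=0 n0=0
t1.Δ0 u=1 p=1 clk=1 z=1 y=1 v=1 q=1 r=1 n1=0 x=0 n0=0
t1.Δ1 u=1 p=1 clk=0 z=1 y=1 v=1 q=1 r=1 n1=0 x=0 n0=0
t2.Δ0 u=1 p=1 clk=0 z=1 y=1 v=1 q=1 r=1 n1=0 x=0 n0=0
t2.Δ1 u=1 p=1 clk=1 z=1 y=1 v=1 q=1 r=1 n1=0 x=0 n0=0
t2.Δ2 u=1 p=1 clk=1 z=1 y=1 v=1 q=1 r=1 n1=0 x=0 n0=1
t2.Δ3 u=1 p=0 clk=1 z=1 y=1 v=1 q=0 r=1 n1=0 x=0 n0=1
t2.Δ4 u=0 p=0 clk=1 z=1 y=1 v=1 q=0 r=1 n1=0 x=0 n0=1
t2.Δ5 u=0 p=0 clk=1 z=1 y=1 v=1 q=0 r=0 n1=0 x=1 n0=1
t2.Δ6 u=0 p=0 clk=1 z=1 y=1 v=1 q=0 r=0 n1=0 x=0 n0=1
t3.Δ0 u=0 p=0 clk=1 z=1 y=1 v=1 q=0 r=0 n1=0 x=0 n0=1
t3.Δ1 u=0 p=0 clk=0 z=1 y=1 v=1 q=0 r=0 n1=0 x=0 n0=1
t4.Δ0 u=0 p=0 clk=0 z=1 y=1 v=1 q=0 r=0 n1=0 x=0 n0=1
t4.Δ1 u=0 p=0 clk=1 z=1 y=1 v=1 q=0 r=0 n1=0 x=0 n0=1
t4.Δ2 u=0 p=0 clk=1 z=1 y=1 v=1 q=0 r=0 n1=0 x=0 n0=0
t4.Δ3 u=0 p=1 clk=1 z=1 y=1 v=1 q=1 r=0 n1=0 x=0 n0=0
t4.Δ4 u=1 p=1 clk=1 z=1 y=1 v=1 q=1 r=0 n1=0 x=0 n0=0
t4.Δ5 u=1 p=1 clk=1 z=1 y=1 v=1 q=1 r=1 n1=0 x=1 n0=0
t4.Δ6 u=1 p=1 clk=1 z=1 y=1 v=1 q=1 r=1 n1=0 x=0 n0=0
t5.Δ0 u=1 p=1 clk=1 z=1 y=1 v=1 q=1 r=1 n1=0 x=0 n0=0
t5.Δ1 u=1 p=1 clk=0 z=1 y=1 v=1 q=1 r=1 n1=0 x=0 n0=0
t6.Δ0 u=1 p=1 clk=0 z=1 y=1 v=1 q=1 r=1 n1=0 x=0 n0=0
t6.Δ1 u=1 p=1 clk=1 z=1 y=1 v=1 q=1 r=1 n1=0 x=0 n0=0
t6.Δ2 u=1 p=1 clk=1 z=1 y=1 v=1 q=1 r=1 n1=0 x=0 n0=1
t6.Δ3 u=1 p=0 clk=1 z=1 y=1 v=1 q=0 r=1 n1=0 x=0 n0=1
t6.Δ4 u=0 p=0 clk=1 z=1 y=1 v=1 q=0 r=1 n1=0 x=0 n0=1
t6.Δ5 u=0 p=0 clk=1 z=1 y=1 v=1 q=0 r=0 n1=0 x=1 n0=1
t6.Δ6 u=0 p=0 clk=1 z=1 y=1 v=1 q=0 r=0 n1=0 x=0 n0=1
t7.Δ0 u=0 p=0 clk=1 z=1 y=1 v=1 q=0 r=0 n1=0 x=0 n0=1
t7.Δ1 u=0 p=0 clk=0 z=1 y=1 v=1 q=0 r=0 n1=0 x=0 n0=1
t8.Δ0 u=0 p=0 clk=0 z=1 y=1 v=1 q=0 r=0 n1=0 x=0 n0=1
t8.Δ1 u=0 p=0 clk=1 z=1 y=1 v=1 q=0 r=0 n1=0 x=0 n0=1
t8.Δ2 u=0 p=0 clk=1 z=1 y=1 v=1 q=0 r=0 n1=0 x=0 n0=0
t8.Δ3 u=0 p=1 clk=1 z=1 y=1 v=1 q=1 r=0 n1=0 x=0 n0=0
t8.Δ4 u=1 p=1 clk=1 z=1 y=1 v=1 q=1 r=0 n1=0 x=0 n0=0
t8.Δ5 u=1 p=1 clk=1 z=1 y=1 v=1 q=1 r=1 n1=0 x=1 n0=0
t8.Δ6 u=1 p=1 clk=1 z=1 y=1 v=1 q=1 r=1 n1=0 x=0 n0=0
t9.Δ0 u=1 p=1 clk=1 z=1 y=1 v=1 q=1 r=1 n1=0 x=0 n0=0
t9.Δ1 u=1 p=1 clk=0 z=1 y=1 v=1 q=1 r=1 n1=0 x=0 n0=0
t10.Δ0 u=1 p=1 clk=0 z=1 y=1 v=1 q=1 r=1 n1=0 x=0 n0=0
t10.Δ1 u=1 p=1 clk=1 z=1 y=1 v=1 q=1 r=1 n1=0 x=0 n0=0
t10.Δ2 u=1 p=1 clk=1 z=1 y=1 v=1 q=1 r=1 n1=0 x=0 n0=1
t10.Δ3 u=1 p=0 clk=1 z=1 y=1 v=1 q=0 r=1 n1=0 x=0 n0=1
t10.Δ4 u=0 p=0 clk=1 z=1 y=1 v=1 q=0 r=1 n1=0 x=0 n0=1
t10.Δ5 u=0 p=0 clk=1 z=1 y=1 v=1 q=0 r=0 n1=0 x=1 n0=1
t10.Δ6 u=0 p=0 clk=1 z=1 y=1 v=1 q=0 r=0 n1=0 x=0 n0=1
t11.Δ0 u=0 p=0 clk=1 z=1 y=1 v=1 q=0 r=0 n1=0 x=0 n0=1
t11.Δ1 u=0 p=0 clk=0 z=1 y=1 v=1 q=0 r=0 n1=0 x=0 n0=1
t12.Δ0 u=0 p=0 clk=0 z=1 y=1 v=1 q=0 r=0 n1=0 x=0 n0=1
t12.Δ1 u=0 p=0 clk=1 z=1 y=1 v=1 q=0 r=0 n1=0 x=0 n0=1
t12.Δ2 u=0 p=0 clk=1 z=1 y=1 v=1 q=0 r=0 n1=0 x=0 n0=0
t12.Δ3 u=0 p=1 clk=1 z=1 y=1 v=1 q=1 r=0 n1=0 x=0 n0=0
t12.Δ4 u=1 p=1 clk=1 z=1 y=1 v=1 q=1 r=0 n1=0 x=0 n0=0
t12.Δ5 u=1 p=1 clk=1 z=1 y=1 v=1 q=1 r=1 n1=0 x=1 n0=0
t12.Δ6 u=1 p=1 clk=1 z=1 y=1 v=1 q=1 r=1 n1=0 x=0 n0=0
t13.Δ0 u=1 p=1 clk=1 z=1 y=1 v=1 q=1 r=1 n1=0 x=0 n0=0
t13.Δ1 u=1 p=1 clk=0 z=1 y=1 v=1 q=1 r=1 n1=0 x=0 n0=0
t14.Δ0 u=1 p=1 clk=0 z=1 y=1 v=1 q=1 r=1 n1=0 x=0 n0=0
t14.Δ1 u=1 p=1 clk=1 z=1 y=1 v=1 q=1 r=1 n1=0 x=0 n0=0
t14.Δ2 u=1 p=1 clk=1 z=1 y=1 v=1 q=1 r=1 n1=0 x=0 n0=1
t14.Δ3 u=1 p=0 clk=1 z=1 y=1 v=1 q=0 r=1 n1=0 x=0 n0=1
t14.Δ4 u=0 p=0 clk=1 z=1 y=1 v=1 q=0 r=1 n1=0 x=0 n0=1
t14.Δ5 u=0 p=0 clk=1 z=1 y=1 v=1 q=0 r=0 n1=0 x=1 n0=1
t14.Δ6 u=0 p=0 clk=1 z=1 y=1 v=1 q=0 r=0 n1=0 x=0 n0=1
t15.Δ0 u=0 p=0 clk=1 z=1 y=1 v=1 q=0 r=0 n1=0 x=0 n0=1
t15.Δ1 u=0 p=0 clk=0 z=1 y=1 v=1 q=0 r=0 n1=0 x=0 n0=1
t16.Δ0 u=0 p=0 clk=0 z=1 y=1 v=1 q=0 r=0 n1=0 x=0 n0=1
t16.Δ1 u=0 p=0 clk=1 z=1 y=1 v=1 q=0 r=0 n1=0 x=0 n0=1
t16.Δ2 u=0 p=0 clk=1 z=1 y=1 v=1 q=0 r=0 n1=0 x=0 n0=0
t16.Δ3 u=0 p=1 clk=1 z=1 y=1 v=1 q=1 r=0 n1=0 x=0 n0=0
t16.Δ4 u=1 p=1 clk=1 z=1 y=1 v=1 q=1 r=0 n1=0 x=0 n0=0
t16.Δ5 u=1 p=1 clk=1 z=1 y=1 v=1 q=1 r=1 n1=0 x=1 n0=0
t16.Δ6 u=1 p=1 clk=1 z=1 y=1 v=1 q=1 r=1 n1=0 x=0 n0=0
t17.Δ0 u=1 p=1 clk=1 z=1 y=1 v=1 q=1 r=1 n1=0 x=0 n0=0
t17.Δ1 u=1 p=1 clk=0 z=1 y=1 v=1 q=1 r=1 n1=0 x=0 n0=0
t18.Δ0 u=1 p=1 clk=0 z=1 y=1 v=1 q=1 r=1 n1=0 x=0 n0=0
t18.Δ1 u=1 p=1 clk=1 z=1 y=1 v=1 q=1 r=1 n1=0 x=0 n0=0
t18.Δ2 u=1 p=1 clk=1 z=1 y=1 v=1 q=1 r=1 n1=0 x=0 n0=1
t18.Δ3 u=1 p=0 clk=1 z=1 y=1 v=1 q=0 r=1 n1=0 x=0 n0=1
t18.Δ4 u=0 p=0 clk=1 z=1 y=1 v=1 q=0 r=1 n1=0 x=0 n0=1
t18.Δ5 u=0 p=0 clk=1 z=1 y=1 v=1 q=0 r=0 n1=0 x=1 n0=1
t18.Δ6 u=0 p=0 clk=1 z=1 y=1 v=1 q=0 r=0 n1=0 x=0 n0=1
t19.Δ0 u=0 p=0 clk=1 z=1 y=1 v=1 q=0 r=0 n1=0 x=0 n0=1
t19.Δ1 u=0 p=0 clk=0 z=1 y=1 v=1 q=0 r=0 n1=0 x=0 n0=1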